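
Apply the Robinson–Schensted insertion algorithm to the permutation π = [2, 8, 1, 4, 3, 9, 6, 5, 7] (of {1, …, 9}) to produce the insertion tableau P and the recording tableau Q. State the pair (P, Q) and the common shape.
P = [1, 3, 5, 7] / [2, 4, 6] / [8, 9];  Q = [1, 2, 6, 9] / [3, 4, 7] / [5, 8];  common shape = (4, 3, 2)

Row-insert the values π_1, π_2, … into P one at a time, bumping the leftmost entry strictly greater than the inserted value down to the next row. The recording tableau Q records, in position (i, j), the step at which that cell was added to P.
  Insert 2 (step 1): P = [2];  Q = [1]
  Insert 8 (step 2): P = [2, 8];  Q = [1, 2]
  Insert 1 (step 3): P = [1, 8] / [2];  Q = [1, 2] / [3]
  Insert 4 (step 4): P = [1, 4] / [2, 8];  Q = [1, 2] / [3, 4]
  Insert 3 (step 5): P = [1, 3] / [2, 4] / [8];  Q = [1, 2] / [3, 4] / [5]
  Insert 9 (step 6): P = [1, 3, 9] / [2, 4] / [8];  Q = [1, 2, 6] / [3, 4] / [5]
  Insert 6 (step 7): P = [1, 3, 6] / [2, 4, 9] / [8];  Q = [1, 2, 6] / [3, 4, 7] / [5]
  Insert 5 (step 8): P = [1, 3, 5] / [2, 4, 6] / [8, 9];  Q = [1, 2, 6] / [3, 4, 7] / [5, 8]
  Insert 7 (step 9): P = [1, 3, 5, 7] / [2, 4, 6] / [8, 9];  Q = [1, 2, 6, 9] / [3, 4, 7] / [5, 8]
Final shape: (4, 3, 2).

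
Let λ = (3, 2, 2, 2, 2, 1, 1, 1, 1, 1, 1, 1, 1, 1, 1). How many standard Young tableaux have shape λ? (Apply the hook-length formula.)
# SYT of shape (3, 2, 2, 2, 2, 1, 1, 1, 1, 1, 1, 1, 1, 1, 1) = 175560

Hook-length formula: f^λ = n! / Π hook(c), product over all cells c of the Young diagram. For λ = (3, 2, 2, 2, 2, 1, 1, 1, 1, 1, 1, 1, 1, 1, 1), n = 21 boxes. Hook lengths by row (left-to-right, top-to-bottom): [17, 6, 1]; [15, 4]; [14, 3]; [13, 2]; [12, 1]; [10]; [9]; [8]; [7]; [6]; [5]; [4]; [3]; [2]; [1]. Product of hooks = 291016986624000. So f^λ = 21! / 291016986624000 = 51090942171709440000 / 291016986624000 = 175560.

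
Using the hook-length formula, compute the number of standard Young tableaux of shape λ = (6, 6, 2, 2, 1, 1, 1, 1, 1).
# SYT of shape (6, 6, 2, 2, 1, 1, 1, 1, 1) = 129506850

Hook-length formula: f^λ = n! / Π hook(c), product over all cells c of the Young diagram. For λ = (6, 6, 2, 2, 1, 1, 1, 1, 1), n = 21 boxes. Hook lengths by row (left-to-right, top-to-bottom): [14, 8, 5, 4, 3, 2]; [13, 7, 4, 3, 2, 1]; [8, 2]; [7, 1]; [5]; [4]; [3]; [2]; [1]. Product of hooks = 394503782400. So f^λ = 21! / 394503782400 = 51090942171709440000 / 394503782400 = 129506850.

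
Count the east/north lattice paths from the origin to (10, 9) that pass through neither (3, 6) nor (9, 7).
Number of paths = 49742

Inclusion–exclusion. Total paths: C(19, 10) = 92378. Through P₁: C(9, 3)·C(10, 7) = 10080. Through P₂: C(16, 9)·C(3, 1) = 34320. Since P₁ is strictly southwest of P₂, a monotone path through both must visit P₁ then P₂; paths through both = C(9, 3)·C(7, 6)·C(3, 1) = 1764. Avoid both = 92378 − 10080 − 34320 + 1764 = 49742.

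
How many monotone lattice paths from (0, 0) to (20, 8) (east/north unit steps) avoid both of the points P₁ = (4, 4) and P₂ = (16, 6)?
Number of paths = 1745310

Inclusion–exclusion. Total paths: C(28, 20) = 3108105. Through P₁: C(8, 4)·C(20, 16) = 339150. Through P₂: C(22, 16)·C(6, 4) = 1119195. Since P₁ is strictly southwest of P₂, a monotone path through both must visit P₁ then P₂; paths through both = C(8, 4)·C(14, 12)·C(6, 4) = 95550. Avoid both = 3108105 − 339150 − 1119195 + 95550 = 1745310.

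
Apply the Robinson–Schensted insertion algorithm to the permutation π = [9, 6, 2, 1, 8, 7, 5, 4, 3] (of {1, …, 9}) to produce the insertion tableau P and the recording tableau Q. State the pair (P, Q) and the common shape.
P = [1, 3] / [2, 4] / [5, 7] / [6] / [8] / [9];  Q = [1, 5] / [2, 6] / [3, 7] / [4] / [8] / [9];  common shape = (2, 2, 2, 1, 1, 1)

Row-insert the values π_1, π_2, … into P one at a time, bumping the leftmost entry strictly greater than the inserted value down to the next row. The recording tableau Q records, in position (i, j), the step at which that cell was added to P.
  Insert 9 (step 1): P = [9];  Q = [1]
  Insert 6 (step 2): P = [6] / [9];  Q = [1] / [2]
  Insert 2 (step 3): P = [2] / [6] / [9];  Q = [1] / [2] / [3]
  Insert 1 (step 4): P = [1] / [2] / [6] / [9];  Q = [1] / [2] / [3] / [4]
  Insert 8 (step 5): P = [1, 8] / [2] / [6] / [9];  Q = [1, 5] / [2] / [3] / [4]
  Insert 7 (step 6): P = [1, 7] / [2, 8] / [6] / [9];  Q = [1, 5] / [2, 6] / [3] / [4]
  Insert 5 (step 7): P = [1, 5] / [2, 7] / [6, 8] / [9];  Q = [1, 5] / [2, 6] / [3, 7] / [4]
  Insert 4 (step 8): P = [1, 4] / [2, 5] / [6, 7] / [8] / [9];  Q = [1, 5] / [2, 6] / [3, 7] / [4] / [8]
  Insert 3 (step 9): P = [1, 3] / [2, 4] / [5, 7] / [6] / [8] / [9];  Q = [1, 5] / [2, 6] / [3, 7] / [4] / [8] / [9]
Final shape: (2, 2, 2, 1, 1, 1).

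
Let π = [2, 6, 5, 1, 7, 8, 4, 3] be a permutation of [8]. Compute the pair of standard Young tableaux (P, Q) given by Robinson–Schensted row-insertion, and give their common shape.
P = [1, 3, 7, 8] / [2, 4] / [5] / [6];  Q = [1, 2, 5, 6] / [3, 7] / [4] / [8];  common shape = (4, 2, 1, 1)

Row-insert the values π_1, π_2, … into P one at a time, bumping the leftmost entry strictly greater than the inserted value down to the next row. The recording tableau Q records, in position (i, j), the step at which that cell was added to P.
  Insert 2 (step 1): P = [2];  Q = [1]
  Insert 6 (step 2): P = [2, 6];  Q = [1, 2]
  Insert 5 (step 3): P = [2, 5] / [6];  Q = [1, 2] / [3]
  Insert 1 (step 4): P = [1, 5] / [2] / [6];  Q = [1, 2] / [3] / [4]
  Insert 7 (step 5): P = [1, 5, 7] / [2] / [6];  Q = [1, 2, 5] / [3] / [4]
  Insert 8 (step 6): P = [1, 5, 7, 8] / [2] / [6];  Q = [1, 2, 5, 6] / [3] / [4]
  Insert 4 (step 7): P = [1, 4, 7, 8] / [2, 5] / [6];  Q = [1, 2, 5, 6] / [3, 7] / [4]
  Insert 3 (step 8): P = [1, 3, 7, 8] / [2, 4] / [5] / [6];  Q = [1, 2, 5, 6] / [3, 7] / [4] / [8]
Final shape: (4, 2, 1, 1).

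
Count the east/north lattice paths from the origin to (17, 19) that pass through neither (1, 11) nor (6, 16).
Number of paths = 8562612552

Inclusion–exclusion. Total paths: C(36, 17) = 8597496600. Through P₁: C(12, 1)·C(24, 16) = 8825652. Through P₂: C(22, 6)·C(14, 11) = 27159132. Since P₁ is strictly southwest of P₂, a monotone path through both must visit P₁ then P₂; paths through both = C(12, 1)·C(10, 5)·C(14, 11) = 1100736. Avoid both = 8597496600 − 8825652 − 27159132 + 1100736 = 8562612552.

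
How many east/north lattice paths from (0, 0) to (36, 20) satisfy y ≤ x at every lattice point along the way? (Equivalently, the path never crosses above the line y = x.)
Number of paths = 360957582615630

By the reflection principle (André's argument), the number of monotone paths to (36, 20) with n ≤ m that never go above y = x is C(56, 36) − C(56, 37) = 785613562163430 − 424655979547800 = 360957582615630.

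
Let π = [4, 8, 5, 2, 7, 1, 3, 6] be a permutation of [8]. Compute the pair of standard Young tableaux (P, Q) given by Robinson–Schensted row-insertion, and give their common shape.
P = [1, 3, 6] / [2, 5, 7] / [4] / [8];  Q = [1, 2, 5] / [3, 7, 8] / [4] / [6];  common shape = (3, 3, 1, 1)

Row-insert the values π_1, π_2, … into P one at a time, bumping the leftmost entry strictly greater than the inserted value down to the next row. The recording tableau Q records, in position (i, j), the step at which that cell was added to P.
  Insert 4 (step 1): P = [4];  Q = [1]
  Insert 8 (step 2): P = [4, 8];  Q = [1, 2]
  Insert 5 (step 3): P = [4, 5] / [8];  Q = [1, 2] / [3]
  Insert 2 (step 4): P = [2, 5] / [4] / [8];  Q = [1, 2] / [3] / [4]
  Insert 7 (step 5): P = [2, 5, 7] / [4] / [8];  Q = [1, 2, 5] / [3] / [4]
  Insert 1 (step 6): P = [1, 5, 7] / [2] / [4] / [8];  Q = [1, 2, 5] / [3] / [4] / [6]
  Insert 3 (step 7): P = [1, 3, 7] / [2, 5] / [4] / [8];  Q = [1, 2, 5] / [3, 7] / [4] / [6]
  Insert 6 (step 8): P = [1, 3, 6] / [2, 5, 7] / [4] / [8];  Q = [1, 2, 5] / [3, 7, 8] / [4] / [6]
Final shape: (3, 3, 1, 1).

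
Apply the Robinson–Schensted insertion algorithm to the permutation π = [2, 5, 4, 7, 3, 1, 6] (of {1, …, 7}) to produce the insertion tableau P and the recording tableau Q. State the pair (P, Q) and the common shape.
P = [1, 3, 6] / [2, 7] / [4] / [5];  Q = [1, 2, 4] / [3, 7] / [5] / [6];  common shape = (3, 2, 1, 1)

Row-insert the values π_1, π_2, … into P one at a time, bumping the leftmost entry strictly greater than the inserted value down to the next row. The recording tableau Q records, in position (i, j), the step at which that cell was added to P.
  Insert 2 (step 1): P = [2];  Q = [1]
  Insert 5 (step 2): P = [2, 5];  Q = [1, 2]
  Insert 4 (step 3): P = [2, 4] / [5];  Q = [1, 2] / [3]
  Insert 7 (step 4): P = [2, 4, 7] / [5];  Q = [1, 2, 4] / [3]
  Insert 3 (step 5): P = [2, 3, 7] / [4] / [5];  Q = [1, 2, 4] / [3] / [5]
  Insert 1 (step 6): P = [1, 3, 7] / [2] / [4] / [5];  Q = [1, 2, 4] / [3] / [5] / [6]
  Insert 6 (step 7): P = [1, 3, 6] / [2, 7] / [4] / [5];  Q = [1, 2, 4] / [3, 7] / [5] / [6]
Final shape: (3, 2, 1, 1).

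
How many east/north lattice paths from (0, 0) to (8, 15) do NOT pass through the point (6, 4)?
Number of paths = 473934

Total paths from (0, 0) to (8, 15): C(23, 8) = 490314. Paths through (6, 4): (paths (0, 0) → (6, 4)) × (paths (6, 4) → (8, 15)) = C(10, 6) · C(13, 2) = 210 · 78 = 16380. Avoidance count = 490314 − 16380 = 473934.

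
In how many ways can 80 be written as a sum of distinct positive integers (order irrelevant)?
q(80) = 77312

A partition into distinct parts is a strictly decreasing sequence summing to n. The recurrence d(n, m) = d(n, m−1) + d(n−m, m−1) (use part m at most once) with q(n) = d(n, n) gives q(80) = 77312. (Euler's theorem: # distinct-part partitions = # odd-part partitions.)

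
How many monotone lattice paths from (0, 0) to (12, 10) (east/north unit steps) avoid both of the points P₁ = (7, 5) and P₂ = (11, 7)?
Number of paths = 367286

Inclusion–exclusion. Total paths: C(22, 12) = 646646. Through P₁: C(12, 7)·C(10, 5) = 199584. Through P₂: C(18, 11)·C(4, 1) = 127296. Since P₁ is strictly southwest of P₂, a monotone path through both must visit P₁ then P₂; paths through both = C(12, 7)·C(6, 4)·C(4, 1) = 47520. Avoid both = 646646 − 199584 − 127296 + 47520 = 367286.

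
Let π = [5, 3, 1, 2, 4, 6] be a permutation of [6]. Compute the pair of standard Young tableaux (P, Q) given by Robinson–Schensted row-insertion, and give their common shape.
P = [1, 2, 4, 6] / [3] / [5];  Q = [1, 4, 5, 6] / [2] / [3];  common shape = (4, 1, 1)

Row-insert the values π_1, π_2, … into P one at a time, bumping the leftmost entry strictly greater than the inserted value down to the next row. The recording tableau Q records, in position (i, j), the step at which that cell was added to P.
  Insert 5 (step 1): P = [5];  Q = [1]
  Insert 3 (step 2): P = [3] / [5];  Q = [1] / [2]
  Insert 1 (step 3): P = [1] / [3] / [5];  Q = [1] / [2] / [3]
  Insert 2 (step 4): P = [1, 2] / [3] / [5];  Q = [1, 4] / [2] / [3]
  Insert 4 (step 5): P = [1, 2, 4] / [3] / [5];  Q = [1, 4, 5] / [2] / [3]
  Insert 6 (step 6): P = [1, 2, 4, 6] / [3] / [5];  Q = [1, 4, 5, 6] / [2] / [3]
Final shape: (4, 1, 1).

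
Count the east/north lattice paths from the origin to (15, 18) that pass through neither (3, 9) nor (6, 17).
Number of paths = 971847250

Inclusion–exclusion. Total paths: C(33, 15) = 1037158320. Through P₁: C(12, 3)·C(21, 12) = 64664600. Through P₂: C(23, 6)·C(10, 9) = 1009470. Since P₁ is strictly southwest of P₂, a monotone path through both must visit P₁ then P₂; paths through both = C(12, 3)·C(11, 3)·C(10, 9) = 363000. Avoid both = 1037158320 − 64664600 − 1009470 + 363000 = 971847250.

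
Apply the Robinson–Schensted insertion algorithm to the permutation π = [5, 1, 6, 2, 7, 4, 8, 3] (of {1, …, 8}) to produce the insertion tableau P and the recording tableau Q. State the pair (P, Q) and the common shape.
P = [1, 2, 3, 8] / [4, 6, 7] / [5];  Q = [1, 3, 5, 7] / [2, 4, 6] / [8];  common shape = (4, 3, 1)

Row-insert the values π_1, π_2, … into P one at a time, bumping the leftmost entry strictly greater than the inserted value down to the next row. The recording tableau Q records, in position (i, j), the step at which that cell was added to P.
  Insert 5 (step 1): P = [5];  Q = [1]
  Insert 1 (step 2): P = [1] / [5];  Q = [1] / [2]
  Insert 6 (step 3): P = [1, 6] / [5];  Q = [1, 3] / [2]
  Insert 2 (step 4): P = [1, 2] / [5, 6];  Q = [1, 3] / [2, 4]
  Insert 7 (step 5): P = [1, 2, 7] / [5, 6];  Q = [1, 3, 5] / [2, 4]
  Insert 4 (step 6): P = [1, 2, 4] / [5, 6, 7];  Q = [1, 3, 5] / [2, 4, 6]
  Insert 8 (step 7): P = [1, 2, 4, 8] / [5, 6, 7];  Q = [1, 3, 5, 7] / [2, 4, 6]
  Insert 3 (step 8): P = [1, 2, 3, 8] / [4, 6, 7] / [5];  Q = [1, 3, 5, 7] / [2, 4, 6] / [8]
Final shape: (4, 3, 1).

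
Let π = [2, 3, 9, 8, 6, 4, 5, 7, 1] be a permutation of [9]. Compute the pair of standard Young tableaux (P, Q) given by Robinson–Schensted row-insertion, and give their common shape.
P = [1, 3, 4, 5, 7] / [2] / [6] / [8] / [9];  Q = [1, 2, 3, 7, 8] / [4] / [5] / [6] / [9];  common shape = (5, 1, 1, 1, 1)

Row-insert the values π_1, π_2, … into P one at a time, bumping the leftmost entry strictly greater than the inserted value down to the next row. The recording tableau Q records, in position (i, j), the step at which that cell was added to P.
  Insert 2 (step 1): P = [2];  Q = [1]
  Insert 3 (step 2): P = [2, 3];  Q = [1, 2]
  Insert 9 (step 3): P = [2, 3, 9];  Q = [1, 2, 3]
  Insert 8 (step 4): P = [2, 3, 8] / [9];  Q = [1, 2, 3] / [4]
  Insert 6 (step 5): P = [2, 3, 6] / [8] / [9];  Q = [1, 2, 3] / [4] / [5]
  Insert 4 (step 6): P = [2, 3, 4] / [6] / [8] / [9];  Q = [1, 2, 3] / [4] / [5] / [6]
  Insert 5 (step 7): P = [2, 3, 4, 5] / [6] / [8] / [9];  Q = [1, 2, 3, 7] / [4] / [5] / [6]
  Insert 7 (step 8): P = [2, 3, 4, 5, 7] / [6] / [8] / [9];  Q = [1, 2, 3, 7, 8] / [4] / [5] / [6]
  Insert 1 (step 9): P = [1, 3, 4, 5, 7] / [2] / [6] / [8] / [9];  Q = [1, 2, 3, 7, 8] / [4] / [5] / [6] / [9]
Final shape: (5, 1, 1, 1, 1).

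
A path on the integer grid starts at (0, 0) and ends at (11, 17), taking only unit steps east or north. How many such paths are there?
Number of paths = 21474180

A monotone lattice path from (0, 0) to (11, 17) consists of 11 east steps and 17 north steps in some order, so it is determined by which 11 of the 28 steps are east. The count is C(28, 11) = 21474180.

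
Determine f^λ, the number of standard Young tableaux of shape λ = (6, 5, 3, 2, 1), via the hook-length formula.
# SYT of shape (6, 5, 3, 2, 1) = 3573570

Hook-length formula: f^λ = n! / Π hook(c), product over all cells c of the Young diagram. For λ = (6, 5, 3, 2, 1), n = 17 boxes. Hook lengths by row (left-to-right, top-to-bottom): [10, 8, 6, 4, 3, 1]; [8, 6, 4, 2, 1]; [5, 3, 1]; [3, 1]; [1]. Product of hooks = 99532800. So f^λ = 17! / 99532800 = 355687428096000 / 99532800 = 3573570.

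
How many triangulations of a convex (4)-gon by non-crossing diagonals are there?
C_2 = 2

These polygon triangulations are counted by the Catalan number C_n = (1/(n + 1)) · C(2n, n). For n = 2: C_2 = (1/3) · C(4, 2) = 6/3 = 2.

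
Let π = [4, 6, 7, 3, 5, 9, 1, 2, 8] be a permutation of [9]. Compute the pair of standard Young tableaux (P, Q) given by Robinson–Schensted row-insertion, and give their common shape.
P = [1, 2, 7, 8] / [3, 5, 9] / [4, 6];  Q = [1, 2, 3, 6] / [4, 5, 9] / [7, 8];  common shape = (4, 3, 2)

Row-insert the values π_1, π_2, … into P one at a time, bumping the leftmost entry strictly greater than the inserted value down to the next row. The recording tableau Q records, in position (i, j), the step at which that cell was added to P.
  Insert 4 (step 1): P = [4];  Q = [1]
  Insert 6 (step 2): P = [4, 6];  Q = [1, 2]
  Insert 7 (step 3): P = [4, 6, 7];  Q = [1, 2, 3]
  Insert 3 (step 4): P = [3, 6, 7] / [4];  Q = [1, 2, 3] / [4]
  Insert 5 (step 5): P = [3, 5, 7] / [4, 6];  Q = [1, 2, 3] / [4, 5]
  Insert 9 (step 6): P = [3, 5, 7, 9] / [4, 6];  Q = [1, 2, 3, 6] / [4, 5]
  Insert 1 (step 7): P = [1, 5, 7, 9] / [3, 6] / [4];  Q = [1, 2, 3, 6] / [4, 5] / [7]
  Insert 2 (step 8): P = [1, 2, 7, 9] / [3, 5] / [4, 6];  Q = [1, 2, 3, 6] / [4, 5] / [7, 8]
  Insert 8 (step 9): P = [1, 2, 7, 8] / [3, 5, 9] / [4, 6];  Q = [1, 2, 3, 6] / [4, 5, 9] / [7, 8]
Final shape: (4, 3, 2).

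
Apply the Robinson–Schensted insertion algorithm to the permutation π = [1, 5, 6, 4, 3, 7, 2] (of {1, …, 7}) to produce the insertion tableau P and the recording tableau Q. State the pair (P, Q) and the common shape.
P = [1, 2, 6, 7] / [3] / [4] / [5];  Q = [1, 2, 3, 6] / [4] / [5] / [7];  common shape = (4, 1, 1, 1)

Row-insert the values π_1, π_2, … into P one at a time, bumping the leftmost entry strictly greater than the inserted value down to the next row. The recording tableau Q records, in position (i, j), the step at which that cell was added to P.
  Insert 1 (step 1): P = [1];  Q = [1]
  Insert 5 (step 2): P = [1, 5];  Q = [1, 2]
  Insert 6 (step 3): P = [1, 5, 6];  Q = [1, 2, 3]
  Insert 4 (step 4): P = [1, 4, 6] / [5];  Q = [1, 2, 3] / [4]
  Insert 3 (step 5): P = [1, 3, 6] / [4] / [5];  Q = [1, 2, 3] / [4] / [5]
  Insert 7 (step 6): P = [1, 3, 6, 7] / [4] / [5];  Q = [1, 2, 3, 6] / [4] / [5]
  Insert 2 (step 7): P = [1, 2, 6, 7] / [3] / [4] / [5];  Q = [1, 2, 3, 6] / [4] / [5] / [7]
Final shape: (4, 1, 1, 1).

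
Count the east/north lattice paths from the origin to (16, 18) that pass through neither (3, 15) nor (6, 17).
Number of paths = 2202483813

Inclusion–exclusion. Total paths: C(34, 16) = 2203961430. Through P₁: C(18, 3)·C(16, 13) = 456960. Through P₂: C(23, 6)·C(11, 10) = 1110417. Since P₁ is strictly southwest of P₂, a monotone path through both must visit P₁ then P₂; paths through both = C(18, 3)·C(5, 3)·C(11, 10) = 89760. Avoid both = 2203961430 − 456960 − 1110417 + 89760 = 2202483813.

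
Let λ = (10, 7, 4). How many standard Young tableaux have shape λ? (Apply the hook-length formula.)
# SYT of shape (10, 7, 4) = 14108640

Hook-length formula: f^λ = n! / Π hook(c), product over all cells c of the Young diagram. For λ = (10, 7, 4), n = 21 boxes. Hook lengths by row (left-to-right, top-to-bottom): [12, 11, 10, 9, 7, 6, 5, 3, 2, 1]; [8, 7, 6, 5, 3, 2, 1]; [4, 3, 2, 1]. Product of hooks = 3621252096000. So f^λ = 21! / 3621252096000 = 51090942171709440000 / 3621252096000 = 14108640.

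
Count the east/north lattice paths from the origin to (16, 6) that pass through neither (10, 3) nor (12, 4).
Number of paths = 36159

Inclusion–exclusion. Total paths: C(22, 16) = 74613. Through P₁: C(13, 10)·C(9, 6) = 24024. Through P₂: C(16, 12)·C(6, 4) = 27300. Since P₁ is strictly southwest of P₂, a monotone path through both must visit P₁ then P₂; paths through both = C(13, 10)·C(3, 2)·C(6, 4) = 12870. Avoid both = 74613 − 24024 − 27300 + 12870 = 36159.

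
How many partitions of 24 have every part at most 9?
p(24, parts ≤ 9) = 1076

Use the recurrence p(n, m) = p(n, m−1) + p(n−m, m): either the largest part is < m (count p(n, m−1)) or the largest part is exactly m (remove one copy of m, count p(n−m, m)). With p(0, ·) = 1 this gives p(24, parts ≤ 9) = 1076. (By conjugating Young diagrams, this also counts partitions of 24 into at most 9 parts.)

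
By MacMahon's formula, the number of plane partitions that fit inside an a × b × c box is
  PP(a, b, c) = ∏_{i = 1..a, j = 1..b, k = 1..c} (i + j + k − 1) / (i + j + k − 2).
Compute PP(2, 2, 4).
PP(2, 2, 4) = 105

Evaluate the triple product over i = 1..2, j = 1..2, k = 1..4. The factors are (2/1) · (3/2) · (4/3) · (5/4) · (3/2) · (4/3) · (5/4) · (6/5) · … (16 factors total). The numerators and denominators telescope so the product is an integer; carrying out the multiplication exactly gives PP(2, 2, 4) = 105.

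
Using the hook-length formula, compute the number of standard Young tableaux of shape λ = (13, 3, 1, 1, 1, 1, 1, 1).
# SYT of shape (13, 3, 1, 1, 1, 1, 1, 1) = 7660268

Hook-length formula: f^λ = n! / Π hook(c), product over all cells c of the Young diagram. For λ = (13, 3, 1, 1, 1, 1, 1, 1), n = 22 boxes. Hook lengths by row (left-to-right, top-to-bottom): [20, 13, 12, 10, 9, 8, 7, 6, 5, 4, 3, 2, 1]; [9, 2, 1]; [6]; [5]; [4]; [3]; [2]; [1]. Product of hooks = 146731253760000. So f^λ = 22! / 146731253760000 = 1124000727777607680000 / 146731253760000 = 7660268.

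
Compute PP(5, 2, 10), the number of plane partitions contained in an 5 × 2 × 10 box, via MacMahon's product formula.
PP(5, 2, 10) = 2186184

Evaluate the triple product over i = 1..5, j = 1..2, k = 1..10. The factors are (2/1) · (3/2) · (4/3) · (5/4) · (6/5) · (7/6) · (8/7) · (9/8) · … (100 factors total). The numerators and denominators telescope so the product is an integer; carrying out the multiplication exactly gives PP(5, 2, 10) = 2186184.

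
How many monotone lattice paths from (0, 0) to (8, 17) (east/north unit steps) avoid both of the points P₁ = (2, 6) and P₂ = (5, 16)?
Number of paths = 685683

Inclusion–exclusion. Total paths: C(25, 8) = 1081575. Through P₁: C(8, 2)·C(17, 6) = 346528. Through P₂: C(21, 5)·C(4, 3) = 81396. Since P₁ is strictly southwest of P₂, a monotone path through both must visit P₁ then P₂; paths through both = C(8, 2)·C(13, 3)·C(4, 3) = 32032. Avoid both = 1081575 − 346528 − 81396 + 32032 = 685683.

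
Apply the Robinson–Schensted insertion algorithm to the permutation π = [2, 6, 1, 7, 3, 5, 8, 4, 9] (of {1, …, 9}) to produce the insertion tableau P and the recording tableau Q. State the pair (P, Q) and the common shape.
P = [1, 3, 4, 8, 9] / [2, 5, 7] / [6];  Q = [1, 2, 4, 7, 9] / [3, 5, 6] / [8];  common shape = (5, 3, 1)

Row-insert the values π_1, π_2, … into P one at a time, bumping the leftmost entry strictly greater than the inserted value down to the next row. The recording tableau Q records, in position (i, j), the step at which that cell was added to P.
  Insert 2 (step 1): P = [2];  Q = [1]
  Insert 6 (step 2): P = [2, 6];  Q = [1, 2]
  Insert 1 (step 3): P = [1, 6] / [2];  Q = [1, 2] / [3]
  Insert 7 (step 4): P = [1, 6, 7] / [2];  Q = [1, 2, 4] / [3]
  Insert 3 (step 5): P = [1, 3, 7] / [2, 6];  Q = [1, 2, 4] / [3, 5]
  Insert 5 (step 6): P = [1, 3, 5] / [2, 6, 7];  Q = [1, 2, 4] / [3, 5, 6]
  Insert 8 (step 7): P = [1, 3, 5, 8] / [2, 6, 7];  Q = [1, 2, 4, 7] / [3, 5, 6]
  Insert 4 (step 8): P = [1, 3, 4, 8] / [2, 5, 7] / [6];  Q = [1, 2, 4, 7] / [3, 5, 6] / [8]
  Insert 9 (step 9): P = [1, 3, 4, 8, 9] / [2, 5, 7] / [6];  Q = [1, 2, 4, 7, 9] / [3, 5, 6] / [8]
Final shape: (5, 3, 1).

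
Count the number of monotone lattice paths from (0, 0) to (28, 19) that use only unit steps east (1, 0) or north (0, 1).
Number of paths = 6973199770790

A monotone lattice path from (0, 0) to (28, 19) consists of 28 east steps and 19 north steps in some order, so it is determined by which 28 of the 47 steps are east. The count is C(47, 28) = 6973199770790.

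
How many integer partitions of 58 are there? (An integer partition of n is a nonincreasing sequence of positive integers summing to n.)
p(58) = 715220

Compute p(n) via the recurrence p(n, m) = p(n, m−1) + p(n−m, m), where p(n, m) counts partitions of n with all parts ≤ m and p(n) = p(n, n). The base cases are p(0, m) = 1 and p(n, 0) = 0 for n > 0. Filling the table yields p(58) = 715220. (Euler's pentagonal recurrence is an alternative.)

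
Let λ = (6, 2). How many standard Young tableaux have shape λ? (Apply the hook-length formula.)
# SYT of shape (6, 2) = 20

Hook-length formula: f^λ = n! / Π hook(c), product over all cells c of the Young diagram. For λ = (6, 2), n = 8 boxes. Hook lengths by row (left-to-right, top-to-bottom): [7, 6, 4, 3, 2, 1]; [2, 1]. Product of hooks = 2016. So f^λ = 8! / 2016 = 40320 / 2016 = 20.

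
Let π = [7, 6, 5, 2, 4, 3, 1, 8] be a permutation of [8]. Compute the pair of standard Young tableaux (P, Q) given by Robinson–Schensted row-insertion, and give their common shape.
P = [1, 3, 8] / [2] / [4] / [5] / [6] / [7];  Q = [1, 5, 8] / [2] / [3] / [4] / [6] / [7];  common shape = (3, 1, 1, 1, 1, 1)

Row-insert the values π_1, π_2, … into P one at a time, bumping the leftmost entry strictly greater than the inserted value down to the next row. The recording tableau Q records, in position (i, j), the step at which that cell was added to P.
  Insert 7 (step 1): P = [7];  Q = [1]
  Insert 6 (step 2): P = [6] / [7];  Q = [1] / [2]
  Insert 5 (step 3): P = [5] / [6] / [7];  Q = [1] / [2] / [3]
  Insert 2 (step 4): P = [2] / [5] / [6] / [7];  Q = [1] / [2] / [3] / [4]
  Insert 4 (step 5): P = [2, 4] / [5] / [6] / [7];  Q = [1, 5] / [2] / [3] / [4]
  Insert 3 (step 6): P = [2, 3] / [4] / [5] / [6] / [7];  Q = [1, 5] / [2] / [3] / [4] / [6]
  Insert 1 (step 7): P = [1, 3] / [2] / [4] / [5] / [6] / [7];  Q = [1, 5] / [2] / [3] / [4] / [6] / [7]
  Insert 8 (step 8): P = [1, 3, 8] / [2] / [4] / [5] / [6] / [7];  Q = [1, 5, 8] / [2] / [3] / [4] / [6] / [7]
Final shape: (3, 1, 1, 1, 1, 1).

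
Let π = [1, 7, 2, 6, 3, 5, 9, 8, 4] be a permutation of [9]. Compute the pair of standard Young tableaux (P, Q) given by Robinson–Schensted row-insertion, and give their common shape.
P = [1, 2, 3, 4, 8] / [5, 9] / [6] / [7];  Q = [1, 2, 4, 6, 7] / [3, 8] / [5] / [9];  common shape = (5, 2, 1, 1)

Row-insert the values π_1, π_2, … into P one at a time, bumping the leftmost entry strictly greater than the inserted value down to the next row. The recording tableau Q records, in position (i, j), the step at which that cell was added to P.
  Insert 1 (step 1): P = [1];  Q = [1]
  Insert 7 (step 2): P = [1, 7];  Q = [1, 2]
  Insert 2 (step 3): P = [1, 2] / [7];  Q = [1, 2] / [3]
  Insert 6 (step 4): P = [1, 2, 6] / [7];  Q = [1, 2, 4] / [3]
  Insert 3 (step 5): P = [1, 2, 3] / [6] / [7];  Q = [1, 2, 4] / [3] / [5]
  Insert 5 (step 6): P = [1, 2, 3, 5] / [6] / [7];  Q = [1, 2, 4, 6] / [3] / [5]
  Insert 9 (step 7): P = [1, 2, 3, 5, 9] / [6] / [7];  Q = [1, 2, 4, 6, 7] / [3] / [5]
  Insert 8 (step 8): P = [1, 2, 3, 5, 8] / [6, 9] / [7];  Q = [1, 2, 4, 6, 7] / [3, 8] / [5]
  Insert 4 (step 9): P = [1, 2, 3, 4, 8] / [5, 9] / [6] / [7];  Q = [1, 2, 4, 6, 7] / [3, 8] / [5] / [9]
Final shape: (5, 2, 1, 1).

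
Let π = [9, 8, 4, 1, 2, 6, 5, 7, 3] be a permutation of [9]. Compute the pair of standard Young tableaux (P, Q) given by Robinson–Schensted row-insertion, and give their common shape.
P = [1, 2, 3, 7] / [4, 5] / [6] / [8] / [9];  Q = [1, 5, 6, 8] / [2, 7] / [3] / [4] / [9];  common shape = (4, 2, 1, 1, 1)

Row-insert the values π_1, π_2, … into P one at a time, bumping the leftmost entry strictly greater than the inserted value down to the next row. The recording tableau Q records, in position (i, j), the step at which that cell was added to P.
  Insert 9 (step 1): P = [9];  Q = [1]
  Insert 8 (step 2): P = [8] / [9];  Q = [1] / [2]
  Insert 4 (step 3): P = [4] / [8] / [9];  Q = [1] / [2] / [3]
  Insert 1 (step 4): P = [1] / [4] / [8] / [9];  Q = [1] / [2] / [3] / [4]
  Insert 2 (step 5): P = [1, 2] / [4] / [8] / [9];  Q = [1, 5] / [2] / [3] / [4]
  Insert 6 (step 6): P = [1, 2, 6] / [4] / [8] / [9];  Q = [1, 5, 6] / [2] / [3] / [4]
  Insert 5 (step 7): P = [1, 2, 5] / [4, 6] / [8] / [9];  Q = [1, 5, 6] / [2, 7] / [3] / [4]
  Insert 7 (step 8): P = [1, 2, 5, 7] / [4, 6] / [8] / [9];  Q = [1, 5, 6, 8] / [2, 7] / [3] / [4]
  Insert 3 (step 9): P = [1, 2, 3, 7] / [4, 5] / [6] / [8] / [9];  Q = [1, 5, 6, 8] / [2, 7] / [3] / [4] / [9]
Final shape: (4, 2, 1, 1, 1).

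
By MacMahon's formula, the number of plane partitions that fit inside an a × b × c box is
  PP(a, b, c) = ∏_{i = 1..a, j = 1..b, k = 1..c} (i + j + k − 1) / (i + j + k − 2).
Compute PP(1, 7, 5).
PP(1, 7, 5) = 792

Evaluate the triple product over i = 1..1, j = 1..7, k = 1..5. The factors are (2/1) · (3/2) · (4/3) · (5/4) · (6/5) · (3/2) · (4/3) · (5/4) · … (35 factors total). The numerators and denominators telescope so the product is an integer; carrying out the multiplication exactly gives PP(1, 7, 5) = 792.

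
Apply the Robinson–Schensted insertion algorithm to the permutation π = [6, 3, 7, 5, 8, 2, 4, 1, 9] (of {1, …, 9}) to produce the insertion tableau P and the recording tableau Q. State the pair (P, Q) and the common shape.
P = [1, 4, 8, 9] / [2, 5] / [3, 7] / [6];  Q = [1, 3, 5, 9] / [2, 4] / [6, 7] / [8];  common shape = (4, 2, 2, 1)

Row-insert the values π_1, π_2, … into P one at a time, bumping the leftmost entry strictly greater than the inserted value down to the next row. The recording tableau Q records, in position (i, j), the step at which that cell was added to P.
  Insert 6 (step 1): P = [6];  Q = [1]
  Insert 3 (step 2): P = [3] / [6];  Q = [1] / [2]
  Insert 7 (step 3): P = [3, 7] / [6];  Q = [1, 3] / [2]
  Insert 5 (step 4): P = [3, 5] / [6, 7];  Q = [1, 3] / [2, 4]
  Insert 8 (step 5): P = [3, 5, 8] / [6, 7];  Q = [1, 3, 5] / [2, 4]
  Insert 2 (step 6): P = [2, 5, 8] / [3, 7] / [6];  Q = [1, 3, 5] / [2, 4] / [6]
  Insert 4 (step 7): P = [2, 4, 8] / [3, 5] / [6, 7];  Q = [1, 3, 5] / [2, 4] / [6, 7]
  Insert 1 (step 8): P = [1, 4, 8] / [2, 5] / [3, 7] / [6];  Q = [1, 3, 5] / [2, 4] / [6, 7] / [8]
  Insert 9 (step 9): P = [1, 4, 8, 9] / [2, 5] / [3, 7] / [6];  Q = [1, 3, 5, 9] / [2, 4] / [6, 7] / [8]
Final shape: (4, 2, 2, 1).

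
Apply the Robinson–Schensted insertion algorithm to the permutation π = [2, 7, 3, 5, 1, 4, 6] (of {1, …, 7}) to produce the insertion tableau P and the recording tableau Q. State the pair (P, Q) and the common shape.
P = [1, 3, 4, 6] / [2, 5] / [7];  Q = [1, 2, 4, 7] / [3, 6] / [5];  common shape = (4, 2, 1)

Row-insert the values π_1, π_2, … into P one at a time, bumping the leftmost entry strictly greater than the inserted value down to the next row. The recording tableau Q records, in position (i, j), the step at which that cell was added to P.
  Insert 2 (step 1): P = [2];  Q = [1]
  Insert 7 (step 2): P = [2, 7];  Q = [1, 2]
  Insert 3 (step 3): P = [2, 3] / [7];  Q = [1, 2] / [3]
  Insert 5 (step 4): P = [2, 3, 5] / [7];  Q = [1, 2, 4] / [3]
  Insert 1 (step 5): P = [1, 3, 5] / [2] / [7];  Q = [1, 2, 4] / [3] / [5]
  Insert 4 (step 6): P = [1, 3, 4] / [2, 5] / [7];  Q = [1, 2, 4] / [3, 6] / [5]
  Insert 6 (step 7): P = [1, 3, 4, 6] / [2, 5] / [7];  Q = [1, 2, 4, 7] / [3, 6] / [5]
Final shape: (4, 2, 1).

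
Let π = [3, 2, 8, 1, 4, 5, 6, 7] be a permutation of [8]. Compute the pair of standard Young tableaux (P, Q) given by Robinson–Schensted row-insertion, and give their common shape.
P = [1, 4, 5, 6, 7] / [2, 8] / [3];  Q = [1, 3, 6, 7, 8] / [2, 5] / [4];  common shape = (5, 2, 1)

Row-insert the values π_1, π_2, … into P one at a time, bumping the leftmost entry strictly greater than the inserted value down to the next row. The recording tableau Q records, in position (i, j), the step at which that cell was added to P.
  Insert 3 (step 1): P = [3];  Q = [1]
  Insert 2 (step 2): P = [2] / [3];  Q = [1] / [2]
  Insert 8 (step 3): P = [2, 8] / [3];  Q = [1, 3] / [2]
  Insert 1 (step 4): P = [1, 8] / [2] / [3];  Q = [1, 3] / [2] / [4]
  Insert 4 (step 5): P = [1, 4] / [2, 8] / [3];  Q = [1, 3] / [2, 5] / [4]
  Insert 5 (step 6): P = [1, 4, 5] / [2, 8] / [3];  Q = [1, 3, 6] / [2, 5] / [4]
  Insert 6 (step 7): P = [1, 4, 5, 6] / [2, 8] / [3];  Q = [1, 3, 6, 7] / [2, 5] / [4]
  Insert 7 (step 8): P = [1, 4, 5, 6, 7] / [2, 8] / [3];  Q = [1, 3, 6, 7, 8] / [2, 5] / [4]
Final shape: (5, 2, 1).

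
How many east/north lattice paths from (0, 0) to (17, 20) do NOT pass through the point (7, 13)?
Number of paths = 14397759750

Total paths from (0, 0) to (17, 20): C(37, 17) = 15905368710. Paths through (7, 13): (paths (0, 0) → (7, 13)) × (paths (7, 13) → (17, 20)) = C(20, 7) · C(17, 10) = 77520 · 19448 = 1507608960. Avoidance count = 15905368710 − 1507608960 = 14397759750.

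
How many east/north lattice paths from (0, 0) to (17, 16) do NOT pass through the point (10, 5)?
Number of paths = 1071235638

Total paths from (0, 0) to (17, 16): C(33, 17) = 1166803110. Paths through (10, 5): (paths (0, 0) → (10, 5)) × (paths (10, 5) → (17, 16)) = C(15, 10) · C(18, 7) = 3003 · 31824 = 95567472. Avoidance count = 1166803110 − 95567472 = 1071235638.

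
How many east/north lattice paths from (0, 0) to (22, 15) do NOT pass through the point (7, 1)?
Number of paths = 8743729680

Total paths from (0, 0) to (22, 15): C(37, 22) = 9364199760. Paths through (7, 1): (paths (0, 0) → (7, 1)) × (paths (7, 1) → (22, 15)) = C(8, 7) · C(29, 15) = 8 · 77558760 = 620470080. Avoidance count = 9364199760 − 620470080 = 8743729680.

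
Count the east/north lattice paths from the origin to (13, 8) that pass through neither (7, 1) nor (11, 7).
Number of paths = 99330

Inclusion–exclusion. Total paths: C(21, 13) = 203490. Through P₁: C(8, 7)·C(13, 6) = 13728. Through P₂: C(18, 11)·C(3, 2) = 95472. Since P₁ is strictly southwest of P₂, a monotone path through both must visit P₁ then P₂; paths through both = C(8, 7)·C(10, 4)·C(3, 2) = 5040. Avoid both = 203490 − 13728 − 95472 + 5040 = 99330.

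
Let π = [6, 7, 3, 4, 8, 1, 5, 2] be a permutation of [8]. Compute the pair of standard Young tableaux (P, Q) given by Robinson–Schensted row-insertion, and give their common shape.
P = [1, 2, 5] / [3, 4, 8] / [6, 7];  Q = [1, 2, 5] / [3, 4, 7] / [6, 8];  common shape = (3, 3, 2)

Row-insert the values π_1, π_2, … into P one at a time, bumping the leftmost entry strictly greater than the inserted value down to the next row. The recording tableau Q records, in position (i, j), the step at which that cell was added to P.
  Insert 6 (step 1): P = [6];  Q = [1]
  Insert 7 (step 2): P = [6, 7];  Q = [1, 2]
  Insert 3 (step 3): P = [3, 7] / [6];  Q = [1, 2] / [3]
  Insert 4 (step 4): P = [3, 4] / [6, 7];  Q = [1, 2] / [3, 4]
  Insert 8 (step 5): P = [3, 4, 8] / [6, 7];  Q = [1, 2, 5] / [3, 4]
  Insert 1 (step 6): P = [1, 4, 8] / [3, 7] / [6];  Q = [1, 2, 5] / [3, 4] / [6]
  Insert 5 (step 7): P = [1, 4, 5] / [3, 7, 8] / [6];  Q = [1, 2, 5] / [3, 4, 7] / [6]
  Insert 2 (step 8): P = [1, 2, 5] / [3, 4, 8] / [6, 7];  Q = [1, 2, 5] / [3, 4, 7] / [6, 8]
Final shape: (3, 3, 2).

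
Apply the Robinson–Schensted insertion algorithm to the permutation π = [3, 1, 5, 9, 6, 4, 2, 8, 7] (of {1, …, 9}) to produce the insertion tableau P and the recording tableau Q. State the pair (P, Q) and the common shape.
P = [1, 2, 6, 7] / [3, 4, 8] / [5] / [9];  Q = [1, 3, 4, 8] / [2, 5, 9] / [6] / [7];  common shape = (4, 3, 1, 1)

Row-insert the values π_1, π_2, … into P one at a time, bumping the leftmost entry strictly greater than the inserted value down to the next row. The recording tableau Q records, in position (i, j), the step at which that cell was added to P.
  Insert 3 (step 1): P = [3];  Q = [1]
  Insert 1 (step 2): P = [1] / [3];  Q = [1] / [2]
  Insert 5 (step 3): P = [1, 5] / [3];  Q = [1, 3] / [2]
  Insert 9 (step 4): P = [1, 5, 9] / [3];  Q = [1, 3, 4] / [2]
  Insert 6 (step 5): P = [1, 5, 6] / [3, 9];  Q = [1, 3, 4] / [2, 5]
  Insert 4 (step 6): P = [1, 4, 6] / [3, 5] / [9];  Q = [1, 3, 4] / [2, 5] / [6]
  Insert 2 (step 7): P = [1, 2, 6] / [3, 4] / [5] / [9];  Q = [1, 3, 4] / [2, 5] / [6] / [7]
  Insert 8 (step 8): P = [1, 2, 6, 8] / [3, 4] / [5] / [9];  Q = [1, 3, 4, 8] / [2, 5] / [6] / [7]
  Insert 7 (step 9): P = [1, 2, 6, 7] / [3, 4, 8] / [5] / [9];  Q = [1, 3, 4, 8] / [2, 5, 9] / [6] / [7]
Final shape: (4, 3, 1, 1).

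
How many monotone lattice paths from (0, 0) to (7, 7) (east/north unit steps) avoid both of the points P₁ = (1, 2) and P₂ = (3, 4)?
Number of paths = 1451

Inclusion–exclusion. Total paths: C(14, 7) = 3432. Through P₁: C(3, 1)·C(11, 6) = 1386. Through P₂: C(7, 3)·C(7, 4) = 1225. Since P₁ is strictly southwest of P₂, a monotone path through both must visit P₁ then P₂; paths through both = C(3, 1)·C(4, 2)·C(7, 4) = 630. Avoid both = 3432 − 1386 − 1225 + 630 = 1451.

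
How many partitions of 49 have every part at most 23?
p(49, parts ≤ 23) = 164230

Use the recurrence p(n, m) = p(n, m−1) + p(n−m, m): either the largest part is < m (count p(n, m−1)) or the largest part is exactly m (remove one copy of m, count p(n−m, m)). With p(0, ·) = 1 this gives p(49, parts ≤ 23) = 164230. (By conjugating Young diagrams, this also counts partitions of 49 into at most 23 parts.)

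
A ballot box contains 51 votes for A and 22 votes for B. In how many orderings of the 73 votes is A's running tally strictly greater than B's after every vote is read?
Strict-lead orderings = 1018549729385523504

Total orderings of the 73 votes with 51 for A: C(73, 51) = 2563935525694593648. By the Bertrand ballot formula (Cycle Lemma / reflection principle), the number of orderings in which A is strictly ahead of B throughout is (p − q)/(p + q) · C(p + q, p) = (51 − 22)/(51 + 22) · 2563935525694593648 = 1018549729385523504.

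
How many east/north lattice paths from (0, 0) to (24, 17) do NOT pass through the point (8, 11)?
Number of paths = 145945080684

Total paths from (0, 0) to (24, 17): C(41, 24) = 151584480450. Paths through (8, 11): (paths (0, 0) → (8, 11)) × (paths (8, 11) → (24, 17)) = C(19, 8) · C(22, 16) = 75582 · 74613 = 5639399766. Avoidance count = 151584480450 − 5639399766 = 145945080684.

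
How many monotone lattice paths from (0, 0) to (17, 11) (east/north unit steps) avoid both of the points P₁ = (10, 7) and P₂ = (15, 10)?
Number of paths = 8517324

Inclusion–exclusion. Total paths: C(28, 17) = 21474180. Through P₁: C(17, 10)·C(11, 7) = 6417840. Through P₂: C(25, 15)·C(3, 2) = 9806280. Since P₁ is strictly southwest of P₂, a monotone path through both must visit P₁ then P₂; paths through both = C(17, 10)·C(8, 5)·C(3, 2) = 3267264. Avoid both = 21474180 − 6417840 − 9806280 + 3267264 = 8517324.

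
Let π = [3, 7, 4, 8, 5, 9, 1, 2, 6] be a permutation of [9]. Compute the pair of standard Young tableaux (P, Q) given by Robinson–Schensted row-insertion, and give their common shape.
P = [1, 2, 5, 6] / [3, 4, 9] / [7, 8];  Q = [1, 2, 4, 6] / [3, 5, 9] / [7, 8];  common shape = (4, 3, 2)

Row-insert the values π_1, π_2, … into P one at a time, bumping the leftmost entry strictly greater than the inserted value down to the next row. The recording tableau Q records, in position (i, j), the step at which that cell was added to P.
  Insert 3 (step 1): P = [3];  Q = [1]
  Insert 7 (step 2): P = [3, 7];  Q = [1, 2]
  Insert 4 (step 3): P = [3, 4] / [7];  Q = [1, 2] / [3]
  Insert 8 (step 4): P = [3, 4, 8] / [7];  Q = [1, 2, 4] / [3]
  Insert 5 (step 5): P = [3, 4, 5] / [7, 8];  Q = [1, 2, 4] / [3, 5]
  Insert 9 (step 6): P = [3, 4, 5, 9] / [7, 8];  Q = [1, 2, 4, 6] / [3, 5]
  Insert 1 (step 7): P = [1, 4, 5, 9] / [3, 8] / [7];  Q = [1, 2, 4, 6] / [3, 5] / [7]
  Insert 2 (step 8): P = [1, 2, 5, 9] / [3, 4] / [7, 8];  Q = [1, 2, 4, 6] / [3, 5] / [7, 8]
  Insert 6 (step 9): P = [1, 2, 5, 6] / [3, 4, 9] / [7, 8];  Q = [1, 2, 4, 6] / [3, 5, 9] / [7, 8]
Final shape: (4, 3, 2).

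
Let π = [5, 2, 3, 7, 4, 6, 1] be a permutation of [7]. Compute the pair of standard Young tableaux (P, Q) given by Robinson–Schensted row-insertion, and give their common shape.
P = [1, 3, 4, 6] / [2, 7] / [5];  Q = [1, 3, 4, 6] / [2, 5] / [7];  common shape = (4, 2, 1)

Row-insert the values π_1, π_2, … into P one at a time, bumping the leftmost entry strictly greater than the inserted value down to the next row. The recording tableau Q records, in position (i, j), the step at which that cell was added to P.
  Insert 5 (step 1): P = [5];  Q = [1]
  Insert 2 (step 2): P = [2] / [5];  Q = [1] / [2]
  Insert 3 (step 3): P = [2, 3] / [5];  Q = [1, 3] / [2]
  Insert 7 (step 4): P = [2, 3, 7] / [5];  Q = [1, 3, 4] / [2]
  Insert 4 (step 5): P = [2, 3, 4] / [5, 7];  Q = [1, 3, 4] / [2, 5]
  Insert 6 (step 6): P = [2, 3, 4, 6] / [5, 7];  Q = [1, 3, 4, 6] / [2, 5]
  Insert 1 (step 7): P = [1, 3, 4, 6] / [2, 7] / [5];  Q = [1, 3, 4, 6] / [2, 5] / [7]
Final shape: (4, 2, 1).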